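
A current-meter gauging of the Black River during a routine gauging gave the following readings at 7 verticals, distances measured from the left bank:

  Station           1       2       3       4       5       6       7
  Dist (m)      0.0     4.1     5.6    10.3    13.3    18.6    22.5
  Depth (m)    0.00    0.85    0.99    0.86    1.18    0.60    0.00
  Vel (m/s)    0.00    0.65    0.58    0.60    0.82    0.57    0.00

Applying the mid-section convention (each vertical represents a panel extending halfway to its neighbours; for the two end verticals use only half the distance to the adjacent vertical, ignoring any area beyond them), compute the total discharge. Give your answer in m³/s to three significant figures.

10.9 m³/s

w_2 = (5.6 − 0.0)/2 = 2.8 m; q_2 = 0.65 × 0.85 × 2.8 = 1.547 m³/s
w_3 = (10.3 − 4.1)/2 = 3.1 m; q_3 = 0.58 × 0.99 × 3.1 = 1.780 m³/s
w_4 = (13.3 − 5.6)/2 = 3.85 m; q_4 = 0.60 × 0.86 × 3.85 = 1.987 m³/s
w_5 = (18.6 − 10.3)/2 = 4.15 m; q_5 = 0.82 × 1.18 × 4.15 = 4.016 m³/s
w_6 = (22.5 − 13.3)/2 = 4.6 m; q_6 = 0.57 × 0.60 × 4.6 = 1.573 m³/s
Stations 1, 7 contribute zero (depth or velocity is 0).
Q = Σ qᵢ = 10.90 m³/s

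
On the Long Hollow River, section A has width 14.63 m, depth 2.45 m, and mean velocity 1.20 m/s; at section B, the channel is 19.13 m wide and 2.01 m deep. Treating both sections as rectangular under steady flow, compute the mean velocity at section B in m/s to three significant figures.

Q = A₁V₁ = (14.63×2.45) × 1.20 = 43.01 m³/s
A₂ = 19.13 × 2.01 = 38.45 m²
V₂ = Q/A₂ = 43.01/38.45 = 1.119 m/s

1.12 m/s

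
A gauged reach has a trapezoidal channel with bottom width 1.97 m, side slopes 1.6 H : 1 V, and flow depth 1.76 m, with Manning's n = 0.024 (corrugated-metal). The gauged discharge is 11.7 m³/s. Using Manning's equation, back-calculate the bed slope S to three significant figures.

0.00114

A = (b + z·y)·y = (1.97 + 1.6×1.76)×1.76 = 8.423 m²
P = b + 2y√(1+z²) = 1.97 + 2×1.76×√(1+1.6²) = 8.612 m
R = A/P = 8.423/8.612 = 0.9781 m
S = (Q·n / (1·A·R^(2/3)))² = (11.7×0.024 / (1×8.423×0.9854))² = 0.001145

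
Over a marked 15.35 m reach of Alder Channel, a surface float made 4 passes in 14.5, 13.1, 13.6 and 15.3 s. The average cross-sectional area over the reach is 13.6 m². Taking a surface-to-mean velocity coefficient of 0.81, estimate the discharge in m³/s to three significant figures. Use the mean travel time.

t̄ = (14.5 + 13.1 + 13.6 + 15.3) / 4 = 14.125 s
v_surface = L / t̄ = 15.35 / 14.125 = 1.087 m/s
v_mean = 0.81 × 1.087 = 0.8802 m/s
Q = A × v_mean = 13.6 × 0.8802 = 11.97 m³/s

12.0 m³/s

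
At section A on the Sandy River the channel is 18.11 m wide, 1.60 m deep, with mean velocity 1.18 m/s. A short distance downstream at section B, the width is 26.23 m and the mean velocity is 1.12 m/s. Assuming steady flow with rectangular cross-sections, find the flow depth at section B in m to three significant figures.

Q = A₁V₁ = (18.11×1.60) × 1.18 = 34.19 m³/s
d₂ = Q/(b₂ V₂) = 34.19/(26.23×1.12) = 1.164 m

1.16 m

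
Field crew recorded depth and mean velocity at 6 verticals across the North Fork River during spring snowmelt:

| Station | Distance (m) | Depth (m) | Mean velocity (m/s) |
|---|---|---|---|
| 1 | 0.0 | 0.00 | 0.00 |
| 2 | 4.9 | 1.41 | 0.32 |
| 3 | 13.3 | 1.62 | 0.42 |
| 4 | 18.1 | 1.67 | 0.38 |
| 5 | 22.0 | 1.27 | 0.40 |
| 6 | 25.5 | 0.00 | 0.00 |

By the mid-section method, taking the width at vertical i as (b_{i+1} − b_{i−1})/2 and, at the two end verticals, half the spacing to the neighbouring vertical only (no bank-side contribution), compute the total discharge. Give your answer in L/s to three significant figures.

w_2 = (13.3 − 0.0)/2 = 6.65 m; q_2 = 0.32 × 1.41 × 6.65 = 3.000 m³/s
w_3 = (18.1 − 4.9)/2 = 6.6 m; q_3 = 0.42 × 1.62 × 6.6 = 4.491 m³/s
w_4 = (22.0 − 13.3)/2 = 4.35 m; q_4 = 0.38 × 1.67 × 4.35 = 2.761 m³/s
w_5 = (25.5 − 18.1)/2 = 3.7 m; q_5 = 0.40 × 1.27 × 3.7 = 1.880 m³/s
Stations 1, 6 contribute zero (depth or velocity is 0).
Q = Σ qᵢ = 12.13 m³/s
= 12.13 × 1000 = 12130 L/s

12100 L/s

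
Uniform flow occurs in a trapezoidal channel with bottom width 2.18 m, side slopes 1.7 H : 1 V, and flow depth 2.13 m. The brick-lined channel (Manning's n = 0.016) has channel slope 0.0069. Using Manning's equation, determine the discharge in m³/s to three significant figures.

71.1 m³/s

A = (b + z·y)·y = (2.18 + 1.7×2.13)×2.13 = 12.36 m²
P = b + 2y√(1+z²) = 2.18 + 2×2.13×√(1+1.7²) = 10.58 m
R = A/P = 12.36/10.58 = 1.168 m
Q = (1/n)·A·R^(2/3)·S^(1/2) = (1/0.016) × 12.36 × 1.168^(2/3) × 0.0069^(1/2) = 71.13 m³/s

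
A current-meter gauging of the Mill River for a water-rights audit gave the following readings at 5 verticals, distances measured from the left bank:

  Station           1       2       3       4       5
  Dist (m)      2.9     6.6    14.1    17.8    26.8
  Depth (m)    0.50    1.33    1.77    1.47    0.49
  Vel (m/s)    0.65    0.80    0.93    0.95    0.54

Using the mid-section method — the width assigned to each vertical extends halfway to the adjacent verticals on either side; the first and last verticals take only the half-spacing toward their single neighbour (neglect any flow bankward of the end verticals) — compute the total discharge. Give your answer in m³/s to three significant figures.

w_1 = (6.6 − 2.9)/2 = 1.85 m; q_1 = 0.65 × 0.50 × 1.85 = 0.6013 m³/s
w_2 = (14.1 − 2.9)/2 = 5.6 m; q_2 = 0.80 × 1.33 × 5.6 = 5.958 m³/s
w_3 = (17.8 − 6.6)/2 = 5.6 m; q_3 = 0.93 × 1.77 × 5.6 = 9.218 m³/s
w_4 = (26.8 − 14.1)/2 = 6.35 m; q_4 = 0.95 × 1.47 × 6.35 = 8.868 m³/s
w_5 = (26.8 − 17.8)/2 = 4.5 m; q_5 = 0.54 × 0.49 × 4.5 = 1.191 m³/s
Q = Σ qᵢ = 25.84 m³/s

25.8 m³/s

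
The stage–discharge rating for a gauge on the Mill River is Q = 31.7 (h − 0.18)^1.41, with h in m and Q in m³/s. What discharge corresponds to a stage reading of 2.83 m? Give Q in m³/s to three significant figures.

125 m³/s

Q = 31.7 × (2.83 − 0.18)^1.41 = 31.7 × 2.65^1.41 = 125.3 m³/s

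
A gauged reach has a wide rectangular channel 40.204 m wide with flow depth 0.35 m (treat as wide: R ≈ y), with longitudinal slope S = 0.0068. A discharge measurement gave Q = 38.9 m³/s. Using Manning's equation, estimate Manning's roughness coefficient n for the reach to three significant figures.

0.0148

A = b·y = 40.204 × 0.35 = 14.07 m²
Wide channel: R ≈ y = 0.35 m
n = (1/Q)·A·R^(2/3)·S^(1/2) = (1/38.9) × 14.07 × 0.4966 × 0.08246 = 0.01481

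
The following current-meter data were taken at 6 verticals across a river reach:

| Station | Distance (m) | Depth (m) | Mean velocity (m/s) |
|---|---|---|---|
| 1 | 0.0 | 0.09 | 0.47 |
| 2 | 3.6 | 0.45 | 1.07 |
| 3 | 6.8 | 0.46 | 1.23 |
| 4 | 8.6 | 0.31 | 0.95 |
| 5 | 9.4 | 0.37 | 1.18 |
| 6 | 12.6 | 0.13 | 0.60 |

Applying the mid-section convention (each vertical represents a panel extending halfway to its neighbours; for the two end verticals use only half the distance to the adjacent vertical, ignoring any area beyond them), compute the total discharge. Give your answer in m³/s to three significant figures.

w_1 = (3.6 − 0.0)/2 = 1.8 m; q_1 = 0.47 × 0.09 × 1.8 = 0.07614 m³/s
w_2 = (6.8 − 0.0)/2 = 3.4 m; q_2 = 1.07 × 0.45 × 3.4 = 1.637 m³/s
w_3 = (8.6 − 3.6)/2 = 2.5 m; q_3 = 1.23 × 0.46 × 2.5 = 1.415 m³/s
w_4 = (9.4 − 6.8)/2 = 1.3 m; q_4 = 0.95 × 0.31 × 1.3 = 0.3829 m³/s
w_5 = (12.6 − 8.6)/2 = 2 m; q_5 = 1.18 × 0.37 × 2 = 0.8732 m³/s
w_6 = (12.6 − 9.4)/2 = 1.6 m; q_6 = 0.60 × 0.13 × 1.6 = 0.1248 m³/s
Q = Σ qᵢ = 4.509 m³/s

4.51 m³/s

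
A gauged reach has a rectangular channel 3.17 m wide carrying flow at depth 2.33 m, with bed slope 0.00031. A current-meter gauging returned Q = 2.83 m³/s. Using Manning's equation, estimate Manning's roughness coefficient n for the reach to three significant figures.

0.0442

A = b·y = 3.17 × 2.33 = 7.386 m²
P = b + 2y = 3.17 + 2×2.33 = 7.830 m
R = A/P = 7.386/7.830 = 0.9433 m
n = (1/Q)·A·R^(2/3)·S^(1/2) = (1/2.83) × 7.386 × 0.9618 × 0.01761 = 0.04420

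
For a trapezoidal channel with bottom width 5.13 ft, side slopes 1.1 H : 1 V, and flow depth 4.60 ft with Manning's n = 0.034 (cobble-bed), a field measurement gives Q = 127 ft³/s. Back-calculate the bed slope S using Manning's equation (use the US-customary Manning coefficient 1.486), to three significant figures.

A = (b + z·y)·y = (5.13 + 1.1×4.60)×4.60 = 46.87 ft²
P = b + 2y√(1+z²) = 5.13 + 2×4.60×√(1+1.1²) = 18.81 ft
R = A/P = 46.87/18.81 = 2.492 ft
S = (Q·n / (1.486·A·R^(2/3)))² = (127×0.034 / (1.486×46.87×1.838))² = 0.001137

0.00114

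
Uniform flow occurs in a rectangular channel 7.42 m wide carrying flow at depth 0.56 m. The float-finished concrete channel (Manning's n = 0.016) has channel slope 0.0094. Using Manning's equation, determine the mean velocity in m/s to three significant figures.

A = b·y = 7.42 × 0.56 = 4.155 m²
P = b + 2y = 7.42 + 2×0.56 = 8.540 m
R = A/P = 4.155/8.540 = 0.4866 m
Q = (1/n)·A·R^(2/3)·S^(1/2) = (1/0.016) × 4.155 × 0.4866^(2/3) × 0.0094^(1/2) = 15.58 m³/s
V = Q/A = 15.58/4.155 = 3.749 m/s

3.75 m/s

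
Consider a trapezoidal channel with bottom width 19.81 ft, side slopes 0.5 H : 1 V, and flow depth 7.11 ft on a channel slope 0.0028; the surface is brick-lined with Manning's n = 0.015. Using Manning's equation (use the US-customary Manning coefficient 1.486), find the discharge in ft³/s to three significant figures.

A = (b + z·y)·y = (19.81 + 0.5×7.11)×7.11 = 166.1 ft²
P = b + 2y√(1+z²) = 19.81 + 2×7.11×√(1+0.5²) = 35.71 ft
R = A/P = 166.1/35.71 = 4.652 ft
Q = (1.486/n)·A·R^(2/3)·S^(1/2) = (1.486/0.015) × 166.1 × 4.652^(2/3) × 0.0028^(1/2) = 2427 ft³/s

2430 ft³/s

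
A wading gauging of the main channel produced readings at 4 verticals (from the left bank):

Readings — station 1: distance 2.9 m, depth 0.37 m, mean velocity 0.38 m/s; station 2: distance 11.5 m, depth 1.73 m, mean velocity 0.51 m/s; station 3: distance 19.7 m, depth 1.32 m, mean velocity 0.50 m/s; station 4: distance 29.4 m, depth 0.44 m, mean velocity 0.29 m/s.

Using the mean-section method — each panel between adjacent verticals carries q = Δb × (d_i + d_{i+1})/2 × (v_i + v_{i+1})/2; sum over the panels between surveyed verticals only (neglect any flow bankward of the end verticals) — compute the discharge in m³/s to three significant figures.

Panel 1-2: Δb = 8.6 m, d̄ = (0.37+1.73)/2 = 1.05, v̄ = (0.38+0.51)/2 = 0.445 → q = 8.6×1.05×0.445 = 4.018 m³/s
Panel 2-3: Δb = 8.2 m, d̄ = (1.73+1.32)/2 = 1.525, v̄ = (0.51+0.50)/2 = 0.505 → q = 8.2×1.525×0.505 = 6.315 m³/s
Panel 3-4: Δb = 9.7 m, d̄ = (1.32+0.44)/2 = 0.88, v̄ = (0.50+0.29)/2 = 0.395 → q = 9.7×0.88×0.395 = 3.372 m³/s
Q = Σ q = 13.71 m³/s

13.7 m³/s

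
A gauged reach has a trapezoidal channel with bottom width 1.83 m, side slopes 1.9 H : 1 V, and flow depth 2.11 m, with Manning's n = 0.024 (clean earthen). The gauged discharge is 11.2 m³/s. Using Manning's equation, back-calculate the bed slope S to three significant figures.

A = (b + z·y)·y = (1.83 + 1.9×2.11)×2.11 = 12.32 m²
P = b + 2y√(1+z²) = 1.83 + 2×2.11×√(1+1.9²) = 10.89 m
R = A/P = 12.32/10.89 = 1.131 m
S = (Q·n / (1·A·R^(2/3)))² = (11.2×0.024 / (1×12.32×1.086))² = 0.0004038

0.000404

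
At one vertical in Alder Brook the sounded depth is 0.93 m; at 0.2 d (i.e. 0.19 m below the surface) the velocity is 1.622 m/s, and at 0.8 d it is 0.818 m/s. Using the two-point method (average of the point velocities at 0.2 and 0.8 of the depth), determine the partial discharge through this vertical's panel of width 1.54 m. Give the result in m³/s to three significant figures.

1.75 m³/s

v̄ = (1.622 + 0.818) / 2 = 1.220 m/s
q = v̄ × d × w = 1.220 × 0.93 × 1.54 = 1.747 m³/s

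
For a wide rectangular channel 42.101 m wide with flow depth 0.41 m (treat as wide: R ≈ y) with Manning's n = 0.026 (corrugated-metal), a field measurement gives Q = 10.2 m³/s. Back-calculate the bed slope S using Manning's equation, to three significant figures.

A = b·y = 42.101 × 0.41 = 17.26 m²
Wide channel: R ≈ y = 0.41 m
S = (Q·n / (1·A·R^(2/3)))² = (10.2×0.026 / (1×17.26×0.5519))² = 0.0007750

0.000775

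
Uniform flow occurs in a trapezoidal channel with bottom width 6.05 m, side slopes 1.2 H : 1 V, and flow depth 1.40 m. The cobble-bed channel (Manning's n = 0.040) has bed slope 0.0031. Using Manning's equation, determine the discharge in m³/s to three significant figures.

15.4 m³/s

A = (b + z·y)·y = (6.05 + 1.2×1.40)×1.40 = 10.82 m²
P = b + 2y√(1+z²) = 6.05 + 2×1.40×√(1+1.2²) = 10.42 m
R = A/P = 10.82/10.42 = 1.038 m
Q = (1/n)·A·R^(2/3)·S^(1/2) = (1/0.040) × 10.82 × 1.038^(2/3) × 0.0031^(1/2) = 15.44 m³/s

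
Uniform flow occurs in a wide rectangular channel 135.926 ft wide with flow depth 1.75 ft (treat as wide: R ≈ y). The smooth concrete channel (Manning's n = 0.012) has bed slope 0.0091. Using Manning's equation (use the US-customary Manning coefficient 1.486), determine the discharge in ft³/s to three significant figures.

4080 ft³/s

A = b·y = 135.926 × 1.75 = 237.9 ft²
Wide channel: R ≈ y = 1.75 ft
Q = (1.486/n)·A·R^(2/3)·S^(1/2) = (1.486/0.012) × 237.9 × 1.750^(2/3) × 0.0091^(1/2) = 4081 ft³/s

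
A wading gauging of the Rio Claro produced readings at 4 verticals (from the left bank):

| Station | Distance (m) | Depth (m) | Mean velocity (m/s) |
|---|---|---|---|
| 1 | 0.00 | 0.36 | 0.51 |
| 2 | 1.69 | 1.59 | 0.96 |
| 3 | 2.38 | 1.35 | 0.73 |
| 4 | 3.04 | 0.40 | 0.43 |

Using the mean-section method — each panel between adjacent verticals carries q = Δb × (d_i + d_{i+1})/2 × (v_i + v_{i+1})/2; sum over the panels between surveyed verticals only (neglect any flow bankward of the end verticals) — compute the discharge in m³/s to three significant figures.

2.40 m³/s

Panel 1-2: Δb = 1.69 m, d̄ = (0.36+1.59)/2 = 0.975, v̄ = (0.51+0.96)/2 = 0.735 → q = 1.69×0.975×0.735 = 1.211 m³/s
Panel 2-3: Δb = 0.69 m, d̄ = (1.59+1.35)/2 = 1.47, v̄ = (0.96+0.73)/2 = 0.845 → q = 0.69×1.47×0.845 = 0.8571 m³/s
Panel 3-4: Δb = 0.66 m, d̄ = (1.35+0.40)/2 = 0.875, v̄ = (0.73+0.43)/2 = 0.58 → q = 0.66×0.875×0.58 = 0.3350 m³/s
Q = Σ q = 2.403 m³/s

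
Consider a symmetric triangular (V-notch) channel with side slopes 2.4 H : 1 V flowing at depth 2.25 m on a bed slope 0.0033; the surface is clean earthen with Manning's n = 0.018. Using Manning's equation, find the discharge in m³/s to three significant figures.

A = z·y² = 2.4×2.25² = 12.15 m²
P = 2y√(1+z²) = 2×2.25×√(1+2.4²) = 11.70 m
R = A/P = 12.15/11.70 = 1.038 m
Q = (1/n)·A·R^(2/3)·S^(1/2) = (1/0.018) × 12.15 × 1.038^(2/3) × 0.0033^(1/2) = 39.76 m³/s

39.8 m³/s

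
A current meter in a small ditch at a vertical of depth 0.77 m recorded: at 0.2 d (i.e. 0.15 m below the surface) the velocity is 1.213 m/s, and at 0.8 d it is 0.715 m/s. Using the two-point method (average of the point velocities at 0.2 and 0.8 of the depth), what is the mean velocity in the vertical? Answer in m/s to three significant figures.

v̄ = (1.213 + 0.715) / 2 = 0.9640 m/s

0.964 m/s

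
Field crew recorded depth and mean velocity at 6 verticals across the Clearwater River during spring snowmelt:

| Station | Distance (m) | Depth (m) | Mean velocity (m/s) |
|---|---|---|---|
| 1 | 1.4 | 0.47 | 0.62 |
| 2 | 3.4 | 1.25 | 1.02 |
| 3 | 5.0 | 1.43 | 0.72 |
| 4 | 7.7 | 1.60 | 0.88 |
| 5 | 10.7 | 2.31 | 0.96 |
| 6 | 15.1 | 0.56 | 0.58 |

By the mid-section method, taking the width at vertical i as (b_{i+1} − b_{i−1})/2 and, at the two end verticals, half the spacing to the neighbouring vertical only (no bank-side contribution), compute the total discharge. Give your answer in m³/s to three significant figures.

w_1 = (3.4 − 1.4)/2 = 1 m; q_1 = 0.62 × 0.47 × 1 = 0.2914 m³/s
w_2 = (5.0 − 1.4)/2 = 1.8 m; q_2 = 1.02 × 1.25 × 1.8 = 2.295 m³/s
w_3 = (7.7 − 3.4)/2 = 2.15 m; q_3 = 0.72 × 1.43 × 2.15 = 2.214 m³/s
w_4 = (10.7 − 5.0)/2 = 2.85 m; q_4 = 0.88 × 1.60 × 2.85 = 4.013 m³/s
w_5 = (15.1 − 7.7)/2 = 3.7 m; q_5 = 0.96 × 2.31 × 3.7 = 8.205 m³/s
w_6 = (15.1 − 10.7)/2 = 2.2 m; q_6 = 0.58 × 0.56 × 2.2 = 0.7146 m³/s
Q = Σ qᵢ = 17.73 m³/s

17.7 m³/s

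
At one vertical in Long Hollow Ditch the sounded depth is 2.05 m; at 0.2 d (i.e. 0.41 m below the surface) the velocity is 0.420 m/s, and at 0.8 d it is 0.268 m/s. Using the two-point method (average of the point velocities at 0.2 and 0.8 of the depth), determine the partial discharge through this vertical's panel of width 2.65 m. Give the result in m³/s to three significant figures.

v̄ = (0.420 + 0.268) / 2 = 0.3440 m/s
q = v̄ × d × w = 0.3440 × 2.05 × 2.65 = 1.869 m³/s

1.87 m³/s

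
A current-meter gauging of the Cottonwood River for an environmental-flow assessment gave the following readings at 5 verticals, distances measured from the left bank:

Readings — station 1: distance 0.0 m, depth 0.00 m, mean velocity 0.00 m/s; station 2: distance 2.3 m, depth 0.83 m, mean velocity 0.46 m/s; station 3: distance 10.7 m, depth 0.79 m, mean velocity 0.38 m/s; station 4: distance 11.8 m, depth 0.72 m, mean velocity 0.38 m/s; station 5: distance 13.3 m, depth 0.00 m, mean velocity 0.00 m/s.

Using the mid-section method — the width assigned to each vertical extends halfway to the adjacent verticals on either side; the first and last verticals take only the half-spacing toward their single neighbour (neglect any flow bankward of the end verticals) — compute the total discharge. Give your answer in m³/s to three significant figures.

w_2 = (10.7 − 0.0)/2 = 5.35 m; q_2 = 0.46 × 0.83 × 5.35 = 2.043 m³/s
w_3 = (11.8 − 2.3)/2 = 4.75 m; q_3 = 0.38 × 0.79 × 4.75 = 1.426 m³/s
w_4 = (13.3 − 10.7)/2 = 1.3 m; q_4 = 0.38 × 0.72 × 1.3 = 0.3557 m³/s
Stations 1, 5 contribute zero (depth or velocity is 0).
Q = Σ qᵢ = 3.824 m³/s

3.82 m³/s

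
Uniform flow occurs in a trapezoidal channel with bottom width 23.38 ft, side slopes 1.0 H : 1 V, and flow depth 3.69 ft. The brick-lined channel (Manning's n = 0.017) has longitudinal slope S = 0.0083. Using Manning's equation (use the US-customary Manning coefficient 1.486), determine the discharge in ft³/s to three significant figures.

1640 ft³/s

A = (b + z·y)·y = (23.38 + 1.0×3.69)×3.69 = 99.89 ft²
P = b + 2y√(1+z²) = 23.38 + 2×3.69×√(1+1.0²) = 33.82 ft
R = A/P = 99.89/33.82 = 2.954 ft
Q = (1.486/n)·A·R^(2/3)·S^(1/2) = (1.486/0.017) × 99.89 × 2.954^(2/3) × 0.0083^(1/2) = 1638 ft³/s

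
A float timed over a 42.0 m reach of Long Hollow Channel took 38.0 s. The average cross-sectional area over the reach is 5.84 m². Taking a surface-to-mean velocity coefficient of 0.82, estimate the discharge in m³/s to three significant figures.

v_surface = L / t̄ = 42.0 / 38 = 1.105 m/s
v_mean = 0.82 × 1.105 = 0.9063 m/s
Q = A × v_mean = 5.84 × 0.9063 = 5.293 m³/s

5.29 m³/s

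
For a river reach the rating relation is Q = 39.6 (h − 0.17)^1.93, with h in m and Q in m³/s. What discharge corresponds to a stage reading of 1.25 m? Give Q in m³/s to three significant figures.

Q = 39.6 × (1.25 − 0.17)^1.93 = 39.6 × 1.08^1.93 = 45.94 m³/s

45.9 m³/s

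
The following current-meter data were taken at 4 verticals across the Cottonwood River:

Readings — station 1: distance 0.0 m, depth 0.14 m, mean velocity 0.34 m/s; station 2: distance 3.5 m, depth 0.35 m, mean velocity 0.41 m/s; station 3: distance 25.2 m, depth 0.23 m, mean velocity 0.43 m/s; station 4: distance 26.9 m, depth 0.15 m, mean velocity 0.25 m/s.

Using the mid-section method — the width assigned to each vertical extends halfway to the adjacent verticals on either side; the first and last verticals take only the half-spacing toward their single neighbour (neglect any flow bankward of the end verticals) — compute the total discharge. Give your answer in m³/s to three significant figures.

3.08 m³/s

w_1 = (3.5 − 0.0)/2 = 1.75 m; q_1 = 0.34 × 0.14 × 1.75 = 0.08330 m³/s
w_2 = (25.2 − 0.0)/2 = 12.6 m; q_2 = 0.41 × 0.35 × 12.6 = 1.808 m³/s
w_3 = (26.9 − 3.5)/2 = 11.7 m; q_3 = 0.43 × 0.23 × 11.7 = 1.157 m³/s
w_4 = (26.9 − 25.2)/2 = 0.85 m; q_4 = 0.25 × 0.15 × 0.85 = 0.03188 m³/s
Q = Σ qᵢ = 3.080 m³/s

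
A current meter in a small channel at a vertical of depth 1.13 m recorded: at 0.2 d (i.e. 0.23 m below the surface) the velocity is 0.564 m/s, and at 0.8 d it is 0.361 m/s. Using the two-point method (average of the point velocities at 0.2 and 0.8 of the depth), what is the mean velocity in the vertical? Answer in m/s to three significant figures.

0.463 m/s

v̄ = (0.564 + 0.361) / 2 = 0.4625 m/s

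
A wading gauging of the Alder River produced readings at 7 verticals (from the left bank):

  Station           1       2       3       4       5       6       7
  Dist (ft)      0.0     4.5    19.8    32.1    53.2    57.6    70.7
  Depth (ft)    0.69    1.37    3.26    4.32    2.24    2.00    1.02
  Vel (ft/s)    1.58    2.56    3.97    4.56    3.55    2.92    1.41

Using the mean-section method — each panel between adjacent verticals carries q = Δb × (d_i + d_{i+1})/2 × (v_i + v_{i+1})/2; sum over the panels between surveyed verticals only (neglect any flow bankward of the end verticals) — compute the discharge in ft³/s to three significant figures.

678 ft³/s

Panel 1-2: Δb = 4.5 ft, d̄ = (0.69+1.37)/2 = 1.03, v̄ = (1.58+2.56)/2 = 2.07 → q = 4.5×1.03×2.07 = 9.594 ft³/s
Panel 2-3: Δb = 15.3 ft, d̄ = (1.37+3.26)/2 = 2.315, v̄ = (2.56+3.97)/2 = 3.265 → q = 15.3×2.315×3.265 = 115.6 ft³/s
Panel 3-4: Δb = 12.3 ft, d̄ = (3.26+4.32)/2 = 3.79, v̄ = (3.97+4.56)/2 = 4.265 → q = 12.3×3.79×4.265 = 198.8 ft³/s
Panel 4-5: Δb = 21.1 ft, d̄ = (4.32+2.24)/2 = 3.28, v̄ = (4.56+3.55)/2 = 4.055 → q = 21.1×3.28×4.055 = 280.6 ft³/s
Panel 5-6: Δb = 4.4 ft, d̄ = (2.24+2.00)/2 = 2.12, v̄ = (3.55+2.92)/2 = 3.235 → q = 4.4×2.12×3.235 = 30.18 ft³/s
Panel 6-7: Δb = 13.1 ft, d̄ = (2.00+1.02)/2 = 1.51, v̄ = (2.92+1.41)/2 = 2.165 → q = 13.1×1.51×2.165 = 42.83 ft³/s
Q = Σ q = 677.7 ft³/s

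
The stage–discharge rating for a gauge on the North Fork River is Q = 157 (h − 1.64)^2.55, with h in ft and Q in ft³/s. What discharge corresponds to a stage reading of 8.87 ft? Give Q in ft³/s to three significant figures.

24400 ft³/s

Q = 157 × (8.87 − 1.64)^2.55 = 157 × 7.23^2.55 = 24360 ft³/s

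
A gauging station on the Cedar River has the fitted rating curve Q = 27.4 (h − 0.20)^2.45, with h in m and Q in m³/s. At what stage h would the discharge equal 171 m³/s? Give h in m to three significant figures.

2.31 m

h − h₀ = (Q/C)^(1/b) = (171/27.4)^(1/2.45) = 2.111 m
h = 0.20 + 2.111 = 2.311 m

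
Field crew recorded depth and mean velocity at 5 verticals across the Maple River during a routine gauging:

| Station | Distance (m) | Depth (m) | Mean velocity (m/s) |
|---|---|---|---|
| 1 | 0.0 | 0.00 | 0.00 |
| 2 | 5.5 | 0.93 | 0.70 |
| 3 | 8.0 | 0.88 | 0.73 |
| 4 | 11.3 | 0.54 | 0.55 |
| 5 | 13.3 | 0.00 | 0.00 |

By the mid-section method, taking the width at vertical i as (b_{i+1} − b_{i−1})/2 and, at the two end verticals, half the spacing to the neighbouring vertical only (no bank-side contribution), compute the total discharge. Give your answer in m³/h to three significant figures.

18900 m³/h

w_2 = (8.0 − 0.0)/2 = 4 m; q_2 = 0.70 × 0.93 × 4 = 2.604 m³/s
w_3 = (11.3 − 5.5)/2 = 2.9 m; q_3 = 0.73 × 0.88 × 2.9 = 1.863 m³/s
w_4 = (13.3 − 8.0)/2 = 2.65 m; q_4 = 0.55 × 0.54 × 2.65 = 0.7871 m³/s
Stations 1, 5 contribute zero (depth or velocity is 0).
Q = Σ qᵢ = 5.254 m³/s
= 5.254 × 3600 = 18910 m³/h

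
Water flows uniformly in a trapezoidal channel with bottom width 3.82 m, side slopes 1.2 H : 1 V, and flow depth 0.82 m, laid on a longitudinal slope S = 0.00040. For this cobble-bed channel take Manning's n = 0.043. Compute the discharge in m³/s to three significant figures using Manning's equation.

A = (b + z·y)·y = (3.82 + 1.2×0.82)×0.82 = 3.939 m²
P = b + 2y√(1+z²) = 3.82 + 2×0.82×√(1+1.2²) = 6.382 m
R = A/P = 3.939/6.382 = 0.6173 m
Q = (1/n)·A·R^(2/3)·S^(1/2) = (1/0.043) × 3.939 × 0.6173^(2/3) × 0.00040^(1/2) = 1.328 m³/s

1.33 m³/s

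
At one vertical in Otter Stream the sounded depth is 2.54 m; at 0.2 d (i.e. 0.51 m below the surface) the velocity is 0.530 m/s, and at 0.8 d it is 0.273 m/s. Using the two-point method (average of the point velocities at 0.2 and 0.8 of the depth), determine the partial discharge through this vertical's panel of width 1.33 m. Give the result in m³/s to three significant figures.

v̄ = (0.530 + 0.273) / 2 = 0.4015 m/s
q = v̄ × d × w = 0.4015 × 2.54 × 1.33 = 1.356 m³/s

1.36 m³/s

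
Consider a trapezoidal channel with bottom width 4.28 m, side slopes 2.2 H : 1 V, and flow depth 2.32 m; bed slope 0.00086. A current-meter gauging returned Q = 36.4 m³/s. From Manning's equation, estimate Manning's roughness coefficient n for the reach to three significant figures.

A = (b + z·y)·y = (4.28 + 2.2×2.32)×2.32 = 21.77 m²
P = b + 2y√(1+z²) = 4.28 + 2×2.32×√(1+2.2²) = 15.49 m
R = A/P = 21.77/15.49 = 1.405 m
n = (1/Q)·A·R^(2/3)·S^(1/2) = (1/36.4) × 21.77 × 1.255 × 0.02933 = 0.02200

0.0220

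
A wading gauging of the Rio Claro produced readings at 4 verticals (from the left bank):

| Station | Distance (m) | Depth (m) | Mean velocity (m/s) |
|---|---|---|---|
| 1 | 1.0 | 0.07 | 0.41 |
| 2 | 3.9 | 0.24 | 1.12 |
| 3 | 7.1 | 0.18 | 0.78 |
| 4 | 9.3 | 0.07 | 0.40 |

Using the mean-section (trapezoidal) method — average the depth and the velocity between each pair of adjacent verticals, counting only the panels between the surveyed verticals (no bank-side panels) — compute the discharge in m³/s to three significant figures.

Panel 1-2: Δb = 2.9 m, d̄ = (0.07+0.24)/2 = 0.155, v̄ = (0.41+1.12)/2 = 0.765 → q = 2.9×0.155×0.765 = 0.3439 m³/s
Panel 2-3: Δb = 3.2 m, d̄ = (0.24+0.18)/2 = 0.21, v̄ = (1.12+0.78)/2 = 0.95 → q = 3.2×0.21×0.95 = 0.6384 m³/s
Panel 3-4: Δb = 2.2 m, d̄ = (0.18+0.07)/2 = 0.125, v̄ = (0.78+0.40)/2 = 0.59 → q = 2.2×0.125×0.59 = 0.1623 m³/s
Q = Σ q = 1.145 m³/s

1.14 m³/s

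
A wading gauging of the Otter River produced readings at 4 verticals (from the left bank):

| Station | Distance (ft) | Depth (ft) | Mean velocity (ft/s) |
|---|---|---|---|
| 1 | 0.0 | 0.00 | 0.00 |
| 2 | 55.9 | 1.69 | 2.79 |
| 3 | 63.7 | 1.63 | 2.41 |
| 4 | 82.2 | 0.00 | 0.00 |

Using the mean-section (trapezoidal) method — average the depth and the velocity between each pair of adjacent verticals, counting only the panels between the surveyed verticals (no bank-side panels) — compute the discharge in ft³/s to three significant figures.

Panel 1-2: Δb = 55.9 ft, d̄ = (0.00+1.69)/2 = 0.845, v̄ = (0.00+2.79)/2 = 1.395 → q = 55.9×0.845×1.395 = 65.89 ft³/s
Panel 2-3: Δb = 7.8 ft, d̄ = (1.69+1.63)/2 = 1.66, v̄ = (2.79+2.41)/2 = 2.6 → q = 7.8×1.66×2.6 = 33.66 ft³/s
Panel 3-4: Δb = 18.5 ft, d̄ = (1.63+0.00)/2 = 0.815, v̄ = (2.41+0.00)/2 = 1.205 → q = 18.5×0.815×1.205 = 18.17 ft³/s
Q = Σ q = 117.7 ft³/s

118 ft³/s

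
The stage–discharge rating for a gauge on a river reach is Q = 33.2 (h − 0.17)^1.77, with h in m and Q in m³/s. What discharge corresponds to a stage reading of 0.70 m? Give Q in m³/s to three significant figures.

10.8 m³/s

Q = 33.2 × (0.70 − 0.17)^1.77 = 33.2 × 0.53^1.77 = 10.79 m³/s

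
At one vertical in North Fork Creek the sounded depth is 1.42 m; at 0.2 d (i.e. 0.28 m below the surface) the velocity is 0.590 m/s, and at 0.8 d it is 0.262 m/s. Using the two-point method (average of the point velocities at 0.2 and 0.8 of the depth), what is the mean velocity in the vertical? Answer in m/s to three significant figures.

v̄ = (0.590 + 0.262) / 2 = 0.4260 m/s

0.426 m/s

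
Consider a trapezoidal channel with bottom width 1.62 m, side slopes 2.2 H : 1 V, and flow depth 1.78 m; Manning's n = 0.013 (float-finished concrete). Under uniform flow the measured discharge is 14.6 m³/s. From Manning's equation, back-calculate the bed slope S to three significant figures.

0.000390

A = (b + z·y)·y = (1.62 + 2.2×1.78)×1.78 = 9.854 m²
P = b + 2y√(1+z²) = 1.62 + 2×1.78×√(1+2.2²) = 10.22 m
R = A/P = 9.854/10.22 = 0.9639 m
S = (Q·n / (1·A·R^(2/3)))² = (14.6×0.013 / (1×9.854×0.9758))² = 0.0003896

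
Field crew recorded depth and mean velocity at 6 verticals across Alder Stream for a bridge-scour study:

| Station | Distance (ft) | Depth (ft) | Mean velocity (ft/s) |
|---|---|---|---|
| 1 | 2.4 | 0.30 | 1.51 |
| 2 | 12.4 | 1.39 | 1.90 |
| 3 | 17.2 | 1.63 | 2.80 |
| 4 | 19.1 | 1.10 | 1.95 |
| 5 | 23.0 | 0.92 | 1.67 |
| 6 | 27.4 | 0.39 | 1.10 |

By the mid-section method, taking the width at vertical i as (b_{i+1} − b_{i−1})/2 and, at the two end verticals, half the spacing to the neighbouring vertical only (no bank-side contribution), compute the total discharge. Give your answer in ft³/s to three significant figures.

50.6 ft³/s

w_1 = (12.4 − 2.4)/2 = 5 ft; q_1 = 1.51 × 0.30 × 5 = 2.265 ft³/s
w_2 = (17.2 − 2.4)/2 = 7.4 ft; q_2 = 1.90 × 1.39 × 7.4 = 19.54 ft³/s
w_3 = (19.1 − 12.4)/2 = 3.35 ft; q_3 = 2.80 × 1.63 × 3.35 = 15.29 ft³/s
w_4 = (23.0 − 17.2)/2 = 2.9 ft; q_4 = 1.95 × 1.10 × 2.9 = 6.221 ft³/s
w_5 = (27.4 − 19.1)/2 = 4.15 ft; q_5 = 1.67 × 0.92 × 4.15 = 6.376 ft³/s
w_6 = (27.4 − 23.0)/2 = 2.2 ft; q_6 = 1.10 × 0.39 × 2.2 = 0.9438 ft³/s
Q = Σ qᵢ = 50.64 ft³/s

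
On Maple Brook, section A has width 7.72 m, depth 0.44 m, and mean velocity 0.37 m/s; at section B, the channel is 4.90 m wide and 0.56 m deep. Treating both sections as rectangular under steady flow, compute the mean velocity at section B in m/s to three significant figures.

0.458 m/s

Q = A₁V₁ = (7.72×0.44) × 0.37 = 1.257 m³/s
A₂ = 4.90 × 0.56 = 2.744 m²
V₂ = Q/A₂ = 1.257/2.744 = 0.4580 m/s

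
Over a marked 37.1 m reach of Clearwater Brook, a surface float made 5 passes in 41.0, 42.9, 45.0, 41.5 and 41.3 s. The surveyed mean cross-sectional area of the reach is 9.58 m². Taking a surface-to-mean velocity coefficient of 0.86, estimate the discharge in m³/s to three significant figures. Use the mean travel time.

7.22 m³/s

t̄ = (41.0 + 42.9 + 45.0 + 41.5 + 41.3) / 5 = 42.34 s
v_surface = L / t̄ = 37.1 / 42.34 = 0.8762 m/s
v_mean = 0.86 × 0.8762 = 0.7536 m/s
Q = A × v_mean = 9.58 × 0.7536 = 7.219 m³/s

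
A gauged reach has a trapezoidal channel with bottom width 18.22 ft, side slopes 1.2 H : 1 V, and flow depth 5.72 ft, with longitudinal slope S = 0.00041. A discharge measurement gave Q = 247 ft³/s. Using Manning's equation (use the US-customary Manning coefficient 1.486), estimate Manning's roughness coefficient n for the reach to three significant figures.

A = (b + z·y)·y = (18.22 + 1.2×5.72)×5.72 = 143.5 ft²
P = b + 2y√(1+z²) = 18.22 + 2×5.72×√(1+1.2²) = 36.09 ft
R = A/P = 143.5/36.09 = 3.976 ft
n = (1.486/Q)·A·R^(2/3)·S^(1/2) = (1.486/247) × 143.5 × 2.510 × 0.02025 = 0.04386

0.0439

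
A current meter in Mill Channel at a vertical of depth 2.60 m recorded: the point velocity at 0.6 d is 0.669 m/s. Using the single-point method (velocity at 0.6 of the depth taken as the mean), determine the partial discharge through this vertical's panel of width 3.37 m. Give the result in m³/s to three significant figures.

5.86 m³/s

v̄ = v₀.₆ = 0.669 m/s
q = v̄ × d × w = 0.6690 × 2.60 × 3.37 = 5.862 m³/s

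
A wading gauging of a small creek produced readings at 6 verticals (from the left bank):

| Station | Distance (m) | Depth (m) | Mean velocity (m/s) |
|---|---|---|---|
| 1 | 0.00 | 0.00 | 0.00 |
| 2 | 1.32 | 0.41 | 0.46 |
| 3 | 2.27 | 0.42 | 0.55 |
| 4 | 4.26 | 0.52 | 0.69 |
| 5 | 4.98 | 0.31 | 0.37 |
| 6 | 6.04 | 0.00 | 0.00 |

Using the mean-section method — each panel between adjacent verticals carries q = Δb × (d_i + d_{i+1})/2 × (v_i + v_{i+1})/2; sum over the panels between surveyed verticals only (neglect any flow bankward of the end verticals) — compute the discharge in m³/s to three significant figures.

Panel 1-2: Δb = 1.32 m, d̄ = (0.00+0.41)/2 = 0.205, v̄ = (0.00+0.46)/2 = 0.23 → q = 1.32×0.205×0.23 = 0.06224 m³/s
Panel 2-3: Δb = 0.95 m, d̄ = (0.41+0.42)/2 = 0.415, v̄ = (0.46+0.55)/2 = 0.505 → q = 0.95×0.415×0.505 = 0.1991 m³/s
Panel 3-4: Δb = 1.99 m, d̄ = (0.42+0.52)/2 = 0.47, v̄ = (0.55+0.69)/2 = 0.62 → q = 1.99×0.47×0.62 = 0.5799 m³/s
Panel 4-5: Δb = 0.72 m, d̄ = (0.52+0.31)/2 = 0.415, v̄ = (0.69+0.37)/2 = 0.53 → q = 0.72×0.415×0.53 = 0.1584 m³/s
Panel 5-6: Δb = 1.06 m, d̄ = (0.31+0.00)/2 = 0.155, v̄ = (0.37+0.00)/2 = 0.185 → q = 1.06×0.155×0.185 = 0.03040 m³/s
Q = Σ q = 1.030 m³/s

1.03 m³/s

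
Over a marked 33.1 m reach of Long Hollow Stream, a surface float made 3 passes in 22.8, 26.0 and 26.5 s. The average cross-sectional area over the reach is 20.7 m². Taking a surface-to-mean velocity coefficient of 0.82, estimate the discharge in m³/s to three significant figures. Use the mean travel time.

t̄ = (22.8 + 26.0 + 26.5) / 3 = 25.1 s
v_surface = L / t̄ = 33.1 / 25.1 = 1.319 m/s
v_mean = 0.82 × 1.319 = 1.081 m/s
Q = A × v_mean = 20.7 × 1.081 = 22.38 m³/s

22.4 m³/s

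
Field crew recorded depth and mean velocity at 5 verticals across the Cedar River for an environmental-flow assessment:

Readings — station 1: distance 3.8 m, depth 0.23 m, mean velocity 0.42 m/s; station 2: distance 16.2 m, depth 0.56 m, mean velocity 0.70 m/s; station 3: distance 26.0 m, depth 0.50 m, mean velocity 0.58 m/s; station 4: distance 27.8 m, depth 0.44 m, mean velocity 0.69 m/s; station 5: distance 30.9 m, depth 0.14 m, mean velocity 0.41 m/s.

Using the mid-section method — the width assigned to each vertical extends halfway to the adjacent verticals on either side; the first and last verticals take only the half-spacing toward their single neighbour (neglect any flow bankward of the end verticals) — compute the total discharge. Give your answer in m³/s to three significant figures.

w_1 = (16.2 − 3.8)/2 = 6.2 m; q_1 = 0.42 × 0.23 × 6.2 = 0.5989 m³/s
w_2 = (26.0 − 3.8)/2 = 11.1 m; q_2 = 0.70 × 0.56 × 11.1 = 4.351 m³/s
w_3 = (27.8 − 16.2)/2 = 5.8 m; q_3 = 0.58 × 0.50 × 5.8 = 1.682 m³/s
w_4 = (30.9 − 26.0)/2 = 2.45 m; q_4 = 0.69 × 0.44 × 2.45 = 0.7438 m³/s
w_5 = (30.9 − 27.8)/2 = 1.55 m; q_5 = 0.41 × 0.14 × 1.55 = 0.08897 m³/s
Q = Σ qᵢ = 7.465 m³/s

7.46 m³/s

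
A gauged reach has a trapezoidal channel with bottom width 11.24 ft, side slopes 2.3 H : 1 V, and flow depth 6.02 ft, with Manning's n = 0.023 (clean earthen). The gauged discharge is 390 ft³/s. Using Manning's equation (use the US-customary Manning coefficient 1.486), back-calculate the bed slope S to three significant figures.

0.000285

A = (b + z·y)·y = (11.24 + 2.3×6.02)×6.02 = 151.0 ft²
P = b + 2y√(1+z²) = 11.24 + 2×6.02×√(1+2.3²) = 41.44 ft
R = A/P = 151.0/41.44 = 3.645 ft
S = (Q·n / (1.486·A·R^(2/3)))² = (390×0.023 / (1.486×151.0×2.368))² = 0.0002849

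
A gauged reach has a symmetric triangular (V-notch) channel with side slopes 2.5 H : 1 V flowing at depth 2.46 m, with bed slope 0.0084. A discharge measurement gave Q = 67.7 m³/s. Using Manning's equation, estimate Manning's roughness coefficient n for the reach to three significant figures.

A = z·y² = 2.5×2.46² = 15.13 m²
P = 2y√(1+z²) = 2×2.46×√(1+2.5²) = 13.25 m
R = A/P = 15.13/13.25 = 1.142 m
n = (1/Q)·A·R^(2/3)·S^(1/2) = (1/67.7) × 15.13 × 1.093 × 0.09165 = 0.02238

0.0224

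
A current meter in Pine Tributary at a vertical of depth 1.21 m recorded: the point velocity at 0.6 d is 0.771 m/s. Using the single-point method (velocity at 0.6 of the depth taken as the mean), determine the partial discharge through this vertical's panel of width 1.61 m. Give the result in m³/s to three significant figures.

v̄ = v₀.₆ = 0.771 m/s
q = v̄ × d × w = 0.7710 × 1.21 × 1.61 = 1.502 m³/s

1.50 m³/s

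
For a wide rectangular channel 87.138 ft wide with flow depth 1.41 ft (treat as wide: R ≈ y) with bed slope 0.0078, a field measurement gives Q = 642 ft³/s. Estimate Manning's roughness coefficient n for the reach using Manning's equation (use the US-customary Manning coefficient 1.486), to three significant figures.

0.0316

A = b·y = 87.138 × 1.41 = 122.9 ft²
Wide channel: R ≈ y = 1.41 ft
n = (1.486/Q)·A·R^(2/3)·S^(1/2) = (1.486/642) × 122.9 × 1.257 × 0.08832 = 0.03158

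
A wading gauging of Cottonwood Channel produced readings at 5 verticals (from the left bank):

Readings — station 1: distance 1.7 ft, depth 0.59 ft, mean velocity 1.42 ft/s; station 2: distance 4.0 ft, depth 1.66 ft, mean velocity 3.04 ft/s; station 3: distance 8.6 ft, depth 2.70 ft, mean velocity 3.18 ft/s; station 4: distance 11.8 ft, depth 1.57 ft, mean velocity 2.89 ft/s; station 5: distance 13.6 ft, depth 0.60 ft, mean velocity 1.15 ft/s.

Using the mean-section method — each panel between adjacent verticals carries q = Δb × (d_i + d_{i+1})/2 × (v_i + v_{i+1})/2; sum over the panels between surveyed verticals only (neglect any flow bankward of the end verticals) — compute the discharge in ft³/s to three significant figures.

Panel 1-2: Δb = 2.3 ft, d̄ = (0.59+1.66)/2 = 1.125, v̄ = (1.42+3.04)/2 = 2.23 → q = 2.3×1.125×2.23 = 5.770 ft³/s
Panel 2-3: Δb = 4.6 ft, d̄ = (1.66+2.70)/2 = 2.18, v̄ = (3.04+3.18)/2 = 3.11 → q = 4.6×2.18×3.11 = 31.19 ft³/s
Panel 3-4: Δb = 3.2 ft, d̄ = (2.70+1.57)/2 = 2.135, v̄ = (3.18+2.89)/2 = 3.035 → q = 3.2×2.135×3.035 = 20.74 ft³/s
Panel 4-5: Δb = 1.8 ft, d̄ = (1.57+0.60)/2 = 1.085, v̄ = (2.89+1.15)/2 = 2.02 → q = 1.8×1.085×2.02 = 3.945 ft³/s
Q = Σ q = 61.64 ft³/s

61.6 ft³/s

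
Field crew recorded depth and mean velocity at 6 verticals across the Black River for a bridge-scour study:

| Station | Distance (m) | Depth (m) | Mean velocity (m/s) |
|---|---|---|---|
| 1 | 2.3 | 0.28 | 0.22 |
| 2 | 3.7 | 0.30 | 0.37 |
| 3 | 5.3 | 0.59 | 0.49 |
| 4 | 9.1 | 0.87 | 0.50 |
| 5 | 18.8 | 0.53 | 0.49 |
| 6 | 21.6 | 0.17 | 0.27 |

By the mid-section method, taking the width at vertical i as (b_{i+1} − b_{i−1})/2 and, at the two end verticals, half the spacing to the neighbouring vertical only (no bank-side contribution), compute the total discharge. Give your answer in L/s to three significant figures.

w_1 = (3.7 − 2.3)/2 = 0.7 m; q_1 = 0.22 × 0.28 × 0.7 = 0.04312 m³/s
w_2 = (5.3 − 2.3)/2 = 1.5 m; q_2 = 0.37 × 0.30 × 1.5 = 0.1665 m³/s
w_3 = (9.1 − 3.7)/2 = 2.7 m; q_3 = 0.49 × 0.59 × 2.7 = 0.7806 m³/s
w_4 = (18.8 − 5.3)/2 = 6.75 m; q_4 = 0.50 × 0.87 × 6.75 = 2.936 m³/s
w_5 = (21.6 − 9.1)/2 = 6.25 m; q_5 = 0.49 × 0.53 × 6.25 = 1.623 m³/s
w_6 = (21.6 − 18.8)/2 = 1.4 m; q_6 = 0.27 × 0.17 × 1.4 = 0.06426 m³/s
Q = Σ qᵢ = 5.614 m³/s
= 5.614 × 1000 = 5614 L/s

5610 L/s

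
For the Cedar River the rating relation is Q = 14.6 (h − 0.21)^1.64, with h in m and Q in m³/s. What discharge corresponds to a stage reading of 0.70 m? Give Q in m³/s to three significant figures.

Q = 14.6 × (0.70 − 0.21)^1.64 = 14.6 × 0.49^1.64 = 4.532 m³/s

4.53 m³/s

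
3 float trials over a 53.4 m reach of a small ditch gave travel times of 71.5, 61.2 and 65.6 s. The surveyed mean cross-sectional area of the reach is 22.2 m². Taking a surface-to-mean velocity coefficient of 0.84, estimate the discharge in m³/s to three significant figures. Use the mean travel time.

t̄ = (71.5 + 61.2 + 65.6) / 3 = 66.1 s
v_surface = L / t̄ = 53.4 / 66.1 = 0.8079 m/s
v_mean = 0.84 × 0.8079 = 0.6786 m/s
Q = A × v_mean = 22.2 × 0.6786 = 15.07 m³/s

15.1 m³/s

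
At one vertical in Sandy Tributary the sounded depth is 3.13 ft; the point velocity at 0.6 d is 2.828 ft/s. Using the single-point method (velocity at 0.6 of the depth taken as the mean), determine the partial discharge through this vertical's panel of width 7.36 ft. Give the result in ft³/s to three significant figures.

v̄ = v₀.₆ = 2.828 ft/s
q = v̄ × d × w = 2.828 × 3.13 × 7.36 = 65.15 ft³/s

65.1 ft³/s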